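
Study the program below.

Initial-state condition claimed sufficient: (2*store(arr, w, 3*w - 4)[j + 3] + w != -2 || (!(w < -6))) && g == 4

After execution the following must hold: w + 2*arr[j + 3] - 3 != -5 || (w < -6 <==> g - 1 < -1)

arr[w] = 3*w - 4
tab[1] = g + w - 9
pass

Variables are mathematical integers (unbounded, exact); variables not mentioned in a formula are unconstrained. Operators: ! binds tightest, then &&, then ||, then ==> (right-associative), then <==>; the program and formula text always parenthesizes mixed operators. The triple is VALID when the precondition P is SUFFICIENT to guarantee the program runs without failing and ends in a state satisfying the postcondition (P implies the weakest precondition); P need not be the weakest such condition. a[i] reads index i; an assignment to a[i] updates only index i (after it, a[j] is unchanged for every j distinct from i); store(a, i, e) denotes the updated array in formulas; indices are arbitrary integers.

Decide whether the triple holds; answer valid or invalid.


Working backward. After the program, the postcondition w + 2*arr[j + 3] - 3 != -5 || (w < -6 <==> g - 1 < -1) must hold; in canonical form it is 2*arr[j + 3] + w != -2 || (w < -6 <==> g < 0).
Before skip: 2*arr[j + 3] + w != -2 || (w < -6 <==> g < 0)
Before tab[1] := g + w - 9: 2*arr[j + 3] + w != -2 || (w < -6 <==> g < 0)
Before arr[w] := 3*w - 4: 2*store(arr, w, 3*w - 4)[j + 3] + w != -2 || (w < -6 <==> g < 0)
The weakest precondition is 2*store(arr, w, 3*w - 4)[j + 3] + w != -2 || (w < -6 <==> g < 0).
Check whether (2*store(arr, w, 3*w - 4)[j + 3] + w != -2 || (!(w < -6))) && g == 4 implies it.
Every state satisfying the precondition satisfies the weakest precondition: the implication holds.
Answer: valid


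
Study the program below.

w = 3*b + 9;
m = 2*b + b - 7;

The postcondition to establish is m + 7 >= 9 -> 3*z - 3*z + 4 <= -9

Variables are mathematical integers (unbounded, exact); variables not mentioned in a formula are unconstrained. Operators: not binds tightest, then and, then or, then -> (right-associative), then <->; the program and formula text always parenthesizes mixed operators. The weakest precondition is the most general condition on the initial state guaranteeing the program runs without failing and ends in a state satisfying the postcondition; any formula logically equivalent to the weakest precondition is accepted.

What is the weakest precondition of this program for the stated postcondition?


Working backward. After the program, the postcondition m + 7 >= 9 -> 3*z - 3*z + 4 <= -9 must hold; in canonical form it is not (m >= 2).
Before m := 2*b + b - 7: not (3*b >= 9)
Before w := 3*b + 9: not (3*b >= 9)
Answer: WP = not (3*b >= 9)


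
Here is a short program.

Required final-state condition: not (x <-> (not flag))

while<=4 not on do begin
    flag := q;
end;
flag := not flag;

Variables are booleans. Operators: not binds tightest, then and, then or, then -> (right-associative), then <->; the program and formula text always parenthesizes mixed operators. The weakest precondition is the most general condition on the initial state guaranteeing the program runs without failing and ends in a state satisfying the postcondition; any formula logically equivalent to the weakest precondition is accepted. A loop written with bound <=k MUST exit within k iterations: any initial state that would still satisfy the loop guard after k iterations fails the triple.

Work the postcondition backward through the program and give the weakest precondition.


Working backward. After the program, not (x <-> (not flag)) must hold.
Before flag := not flag: not (x <-> flag)
Before the loop (bound <=4), unroll the exhaustion recursion (WP_0 = exit-now case; WP_j = one more guarded iteration, up to j = 4):
  WP_0: on and (not (x <-> flag))
  WP_1: ((not on) -> (on and (not (x <-> q)))) and (on -> (not (x <-> flag)))
  WP_2: ((not on) -> (((not on) -> (on and (not (x <-> q)))) and (on -> (not (x <-> q))))) and (on -> (not (x <-> flag)))
  WP_3: ((not on) -> (((not on) -> (((not on) -> (on and (not (x <-> q)))) and (on -> (not (x <-> q))))) and (on -> (not (x <-> q))))) and (on -> (not (x <-> flag)))
  WP_4: ((not on) -> (((not on) -> (((not on) -> (((not on) -> (on and (not (x <-> q)))) and (on -> (not (x <-> q))))) and (on -> (not (x <-> q))))) and (on -> (not (x <-> q))))) and (on -> (not (x <-> flag)))
So before the loop: ((not on) -> (((not on) -> (((not on) -> (((not on) -> (on and (not (x <-> q)))) and (on -> (not (x <-> q))))) and (on -> (not (x <-> q))))) and (on -> (not (x <-> q))))) and (on -> (not (x <-> flag)))
Answer: WP = ((not on) -> (((not on) -> (((not on) -> (((not on) -> (on and (not (x <-> q)))) and (on -> (not (x <-> q))))) and (on -> (not (x <-> q))))) and (on -> (not (x <-> q))))) and (on -> (not (x <-> flag)))


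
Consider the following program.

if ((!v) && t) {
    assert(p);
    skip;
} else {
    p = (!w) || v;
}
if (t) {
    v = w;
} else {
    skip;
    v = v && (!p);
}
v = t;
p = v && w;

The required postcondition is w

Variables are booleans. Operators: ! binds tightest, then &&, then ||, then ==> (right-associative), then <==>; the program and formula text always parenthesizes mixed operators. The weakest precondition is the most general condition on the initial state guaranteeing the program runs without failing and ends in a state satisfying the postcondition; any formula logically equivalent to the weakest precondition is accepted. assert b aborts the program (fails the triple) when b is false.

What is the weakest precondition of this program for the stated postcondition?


Working backward. After the program, w must hold.
Before p := v && w: w
Before v := t: w
Then branch requires w; else branch requires w.
Before the if: (t ==> w) && ((!t) ==> w)
Then branch requires p && (t ==> w) && ((!t) ==> w); else branch requires (t ==> w) && ((!t) ==> w).
Before the if: (((!v) && t) ==> (p && (t ==> w) && ((!t) ==> w))) && ((!((!v) && t)) ==> ((t ==> w) && ((!t) ==> w)))
Answer: WP = (((!v) && t) ==> (p && (t ==> w) && ((!t) ==> w))) && ((!((!v) && t)) ==> ((t ==> w) && ((!t) ==> w)))


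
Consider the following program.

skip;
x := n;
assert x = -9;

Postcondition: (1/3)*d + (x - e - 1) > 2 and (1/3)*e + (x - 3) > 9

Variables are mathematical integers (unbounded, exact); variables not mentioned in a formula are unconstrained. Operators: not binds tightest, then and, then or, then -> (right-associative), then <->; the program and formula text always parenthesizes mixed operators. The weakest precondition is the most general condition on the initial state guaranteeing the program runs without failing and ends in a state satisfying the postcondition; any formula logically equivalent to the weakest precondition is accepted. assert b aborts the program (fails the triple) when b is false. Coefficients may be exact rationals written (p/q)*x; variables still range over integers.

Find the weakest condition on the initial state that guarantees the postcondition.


Working backward. After the program, the postcondition (1/3)*d + (x - e - 1) > 2 and (1/3)*e + (x - 3) > 9 must hold; in canonical form it is (1/3)*d + x > e + 3 and (1/3)*e + x > 12.
Before assert x = -9: x = -9 and (1/3)*d + x > e + 3 and (1/3)*e + x > 12
Before x := n: n = -9 and (1/3)*d + n > e + 3 and (1/3)*e + n > 12
Before skip: n = -9 and (1/3)*d + n > e + 3 and (1/3)*e + n > 12
Answer: WP = n = -9 and (1/3)*d + n > e + 3 and (1/3)*e + n > 12


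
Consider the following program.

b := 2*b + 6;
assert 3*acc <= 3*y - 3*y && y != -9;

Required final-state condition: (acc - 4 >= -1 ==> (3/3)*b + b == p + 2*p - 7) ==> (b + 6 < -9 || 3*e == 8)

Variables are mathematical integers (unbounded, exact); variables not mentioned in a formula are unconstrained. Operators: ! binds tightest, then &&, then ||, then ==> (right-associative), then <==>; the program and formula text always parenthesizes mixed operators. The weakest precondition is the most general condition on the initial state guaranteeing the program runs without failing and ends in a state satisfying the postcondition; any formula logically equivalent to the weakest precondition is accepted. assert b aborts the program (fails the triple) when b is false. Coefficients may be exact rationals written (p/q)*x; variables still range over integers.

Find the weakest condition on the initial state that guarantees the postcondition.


Working backward. After the program, the postcondition (acc - 4 >= -1 ==> (3/3)*b + b == p + 2*p - 7) ==> (b + 6 < -9 || 3*e == 8) must hold; in canonical form it is (acc >= 3 ==> 2*b == 3*p - 7) ==> (b < -15 || 3*e == 8).
Before assert 3*acc <= 3*y - 3*y && y != -9: 3*acc <= 0 && y != -9 && ((acc >= 3 ==> 2*b == 3*p - 7) ==> (b < -15 || 3*e == 8))
Before b := 2*b + 6: 3*acc <= 0 && y != -9 && ((acc >= 3 ==> 4*b == 3*p - 19) ==> (2*b < -21 || 3*e == 8))
Answer: WP = 3*acc <= 0 && y != -9 && ((acc >= 3 ==> 4*b == 3*p - 19) ==> (2*b < -21 || 3*e == 8))


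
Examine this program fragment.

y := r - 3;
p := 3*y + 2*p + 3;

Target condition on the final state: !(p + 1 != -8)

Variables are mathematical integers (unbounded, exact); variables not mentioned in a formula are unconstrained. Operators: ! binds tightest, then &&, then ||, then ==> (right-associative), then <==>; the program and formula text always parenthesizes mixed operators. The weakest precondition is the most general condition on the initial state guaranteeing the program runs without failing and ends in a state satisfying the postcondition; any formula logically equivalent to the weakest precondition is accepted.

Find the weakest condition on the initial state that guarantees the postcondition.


Working backward. After the program, the postcondition !(p + 1 != -8) must hold; in canonical form it is !(p != -9).
Before p := 3*y + 2*p + 3: !(2*p + 3*y != -12)
Before y := r - 3: !(2*p + 3*r != -3)
Answer: WP = !(2*p + 3*r != -3)


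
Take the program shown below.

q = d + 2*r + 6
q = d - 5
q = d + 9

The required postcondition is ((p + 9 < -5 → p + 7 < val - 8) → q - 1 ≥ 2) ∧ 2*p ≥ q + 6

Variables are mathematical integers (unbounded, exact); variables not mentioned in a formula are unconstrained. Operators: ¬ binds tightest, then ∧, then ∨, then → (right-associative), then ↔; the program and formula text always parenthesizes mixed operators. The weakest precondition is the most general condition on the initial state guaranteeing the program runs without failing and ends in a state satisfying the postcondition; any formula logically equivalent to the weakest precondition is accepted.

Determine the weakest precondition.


Working backward. After the program, the postcondition ((p + 9 < -5 → p + 7 < val - 8) → q - 1 ≥ 2) ∧ 2*p ≥ q + 6 must hold; in canonical form it is ((p < -14 → p < val - 15) → q ≥ 3) ∧ 2*p ≥ q + 6.
Before q := d + 9: ((p < -14 → p < val - 15) → d ≥ -6) ∧ 2*p ≥ d + 15
Before q := d - 5: ((p < -14 → p < val - 15) → d ≥ -6) ∧ 2*p ≥ d + 15
Before q := d + 2*r + 6: ((p < -14 → p < val - 15) → d ≥ -6) ∧ 2*p ≥ d + 15
Answer: WP = ((p < -14 → p < val - 15) → d ≥ -6) ∧ 2*p ≥ d + 15


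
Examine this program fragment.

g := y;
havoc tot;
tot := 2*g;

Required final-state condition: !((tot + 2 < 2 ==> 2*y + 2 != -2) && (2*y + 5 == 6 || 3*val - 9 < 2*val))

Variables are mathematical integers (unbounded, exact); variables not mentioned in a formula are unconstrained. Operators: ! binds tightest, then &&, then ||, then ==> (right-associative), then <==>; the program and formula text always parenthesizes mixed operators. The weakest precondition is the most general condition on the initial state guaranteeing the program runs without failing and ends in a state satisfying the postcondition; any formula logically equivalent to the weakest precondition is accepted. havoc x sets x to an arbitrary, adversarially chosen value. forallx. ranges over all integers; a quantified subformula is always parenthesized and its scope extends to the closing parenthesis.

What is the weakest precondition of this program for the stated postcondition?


Working backward. After the program, the postcondition !((tot + 2 < 2 ==> 2*y + 2 != -2) && (2*y + 5 == 6 || 3*val - 9 < 2*val)) must hold; in canonical form it is !((tot < 0 ==> 2*y != -4) && (2*y == 1 || val < 9)).
Before tot := 2*g: !((2*g < 0 ==> 2*y != -4) && (2*y == 1 || val < 9))
Before havoc tot: !((2*g < 0 ==> 2*y != -4) && (2*y == 1 || val < 9))
Before g := y: !((2*y < 0 ==> 2*y != -4) && (2*y == 1 || val < 9))
Answer: WP = !((2*y < 0 ==> 2*y != -4) && (2*y == 1 || val < 9))


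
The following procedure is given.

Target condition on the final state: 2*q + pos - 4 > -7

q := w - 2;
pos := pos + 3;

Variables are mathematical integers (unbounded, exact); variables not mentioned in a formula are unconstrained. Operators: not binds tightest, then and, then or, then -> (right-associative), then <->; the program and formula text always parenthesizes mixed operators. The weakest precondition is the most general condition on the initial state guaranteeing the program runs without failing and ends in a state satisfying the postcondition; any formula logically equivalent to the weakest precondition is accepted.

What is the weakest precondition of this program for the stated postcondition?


Working backward. After the program, the postcondition 2*q + pos - 4 > -7 must hold; in canonical form it is pos + 2*q > -3.
Before pos := pos + 3: pos + 2*q > -6
Before q := w - 2: pos + 2*w > -2
Answer: WP = pos + 2*w > -2


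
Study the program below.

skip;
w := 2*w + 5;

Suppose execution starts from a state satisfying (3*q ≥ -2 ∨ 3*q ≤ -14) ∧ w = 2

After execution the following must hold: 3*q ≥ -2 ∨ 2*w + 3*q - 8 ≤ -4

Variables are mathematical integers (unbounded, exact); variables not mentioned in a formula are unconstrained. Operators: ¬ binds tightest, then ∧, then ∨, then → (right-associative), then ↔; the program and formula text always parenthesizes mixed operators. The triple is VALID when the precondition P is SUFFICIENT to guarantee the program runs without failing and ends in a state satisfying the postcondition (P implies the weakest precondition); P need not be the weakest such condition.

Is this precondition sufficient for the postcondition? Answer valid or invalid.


Working backward. After the program, the postcondition 3*q ≥ -2 ∨ 2*w + 3*q - 8 ≤ -4 must hold; in canonical form it is 3*q ≥ -2 ∨ 3*q + 2*w ≤ 4.
Before w := 2*w + 5: 3*q ≥ -2 ∨ 3*q + 4*w ≤ -6
Before skip: 3*q ≥ -2 ∨ 3*q + 4*w ≤ -6
The weakest precondition is 3*q ≥ -2 ∨ 3*q + 4*w ≤ -6.
Check whether (3*q ≥ -2 ∨ 3*q ≤ -14) ∧ w = 2 implies it.
Every state satisfying the precondition satisfies the weakest precondition: the implication holds.
Answer: valid


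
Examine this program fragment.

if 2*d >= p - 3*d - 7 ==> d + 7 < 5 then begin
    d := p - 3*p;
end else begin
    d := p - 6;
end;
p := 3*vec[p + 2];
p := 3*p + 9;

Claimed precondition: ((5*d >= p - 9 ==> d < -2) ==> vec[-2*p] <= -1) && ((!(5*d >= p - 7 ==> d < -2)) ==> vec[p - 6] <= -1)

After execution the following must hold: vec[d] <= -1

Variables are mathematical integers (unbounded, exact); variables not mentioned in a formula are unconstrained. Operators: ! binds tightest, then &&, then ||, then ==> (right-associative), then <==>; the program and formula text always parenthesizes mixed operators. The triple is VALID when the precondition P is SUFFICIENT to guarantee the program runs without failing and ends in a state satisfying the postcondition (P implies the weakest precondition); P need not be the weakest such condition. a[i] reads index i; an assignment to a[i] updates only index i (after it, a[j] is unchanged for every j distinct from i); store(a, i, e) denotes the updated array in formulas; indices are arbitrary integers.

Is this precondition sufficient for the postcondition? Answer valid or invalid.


Working backward. After the program, vec[d] <= -1 must hold.
Before p := 3*p + 9: vec[d] <= -1
Before p := 3*vec[p + 2]: vec[d] <= -1
Then branch requires vec[-2*p] <= -1; else branch requires vec[p - 6] <= -1.
Before the if: ((5*d >= p - 7 ==> d < -2) ==> vec[-2*p] <= -1) && ((!(5*d >= p - 7 ==> d < -2)) ==> vec[p - 6] <= -1)
The weakest precondition is ((5*d >= p - 7 ==> d < -2) ==> vec[-2*p] <= -1) && ((!(5*d >= p - 7 ==> d < -2)) ==> vec[p - 6] <= -1).
Check whether ((5*d >= p - 9 ==> d < -2) ==> vec[-2*p] <= -1) && ((!(5*d >= p - 7 ==> d < -2)) ==> vec[p - 6] <= -1) implies it.
Countermodel: at the initial state d = -1, p = 3, vec = {[-6] = 0, [-3] = 0, elsewhere 0}, the precondition holds but the weakest precondition fails.
Answer: invalid


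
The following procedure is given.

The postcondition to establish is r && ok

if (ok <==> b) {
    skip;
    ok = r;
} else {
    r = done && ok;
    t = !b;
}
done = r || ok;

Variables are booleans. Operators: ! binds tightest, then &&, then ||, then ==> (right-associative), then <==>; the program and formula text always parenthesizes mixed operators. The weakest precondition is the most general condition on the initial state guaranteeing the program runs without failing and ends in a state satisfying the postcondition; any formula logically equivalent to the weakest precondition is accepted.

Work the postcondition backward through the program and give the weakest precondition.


Working backward. After the program, r && ok must hold.
Before done := r || ok: r && ok
Then branch requires r; else branch requires done && ok.
Before the if: ((ok <==> b) ==> r) && ((!(ok <==> b)) ==> (done && ok))
Answer: WP = ((ok <==> b) ==> r) && ((!(ok <==> b)) ==> (done && ok))


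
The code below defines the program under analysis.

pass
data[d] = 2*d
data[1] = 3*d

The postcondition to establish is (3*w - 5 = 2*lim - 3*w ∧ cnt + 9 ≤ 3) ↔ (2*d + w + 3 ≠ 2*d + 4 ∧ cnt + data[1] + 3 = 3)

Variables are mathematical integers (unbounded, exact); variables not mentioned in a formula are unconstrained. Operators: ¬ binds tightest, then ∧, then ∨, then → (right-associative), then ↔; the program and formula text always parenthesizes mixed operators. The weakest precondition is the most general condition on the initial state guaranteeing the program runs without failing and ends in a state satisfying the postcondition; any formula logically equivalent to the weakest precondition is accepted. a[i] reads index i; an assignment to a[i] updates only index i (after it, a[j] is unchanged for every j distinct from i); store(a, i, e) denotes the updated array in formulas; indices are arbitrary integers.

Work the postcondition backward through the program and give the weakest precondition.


Working backward. After the program, the postcondition (3*w - 5 = 2*lim - 3*w ∧ cnt + 9 ≤ 3) ↔ (2*d + w + 3 ≠ 2*d + 4 ∧ cnt + data[1] + 3 = 3) must hold; in canonical form it is (6*w = 2*lim + 5 ∧ cnt ≤ -6) ↔ (w ≠ 1 ∧ data[1] + cnt = 0).
Before data[1] := 3*d: (6*w = 2*lim + 5 ∧ cnt ≤ -6) ↔ (w ≠ 1 ∧ cnt + 3*d = 0)
Before data[d] := 2*d: (6*w = 2*lim + 5 ∧ cnt ≤ -6) ↔ (w ≠ 1 ∧ cnt + 3*d = 0)
Before skip: (6*w = 2*lim + 5 ∧ cnt ≤ -6) ↔ (w ≠ 1 ∧ cnt + 3*d = 0)
Answer: WP = (6*w = 2*lim + 5 ∧ cnt ≤ -6) ↔ (w ≠ 1 ∧ cnt + 3*d = 0)


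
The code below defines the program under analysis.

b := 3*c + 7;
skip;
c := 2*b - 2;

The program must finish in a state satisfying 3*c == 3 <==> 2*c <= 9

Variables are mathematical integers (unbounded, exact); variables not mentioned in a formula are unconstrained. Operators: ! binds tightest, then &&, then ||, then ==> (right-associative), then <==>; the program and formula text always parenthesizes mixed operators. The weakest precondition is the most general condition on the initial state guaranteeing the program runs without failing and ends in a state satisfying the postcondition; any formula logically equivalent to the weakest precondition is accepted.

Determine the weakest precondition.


Working backward. After the program, 3*c == 3 <==> 2*c <= 9 must hold.
Before c := 2*b - 2: 6*b == 9 <==> 4*b <= 13
Before skip: 6*b == 9 <==> 4*b <= 13
Before b := 3*c + 7: 18*c == -33 <==> 12*c <= -15
Answer: WP = 18*c == -33 <==> 12*c <= -15


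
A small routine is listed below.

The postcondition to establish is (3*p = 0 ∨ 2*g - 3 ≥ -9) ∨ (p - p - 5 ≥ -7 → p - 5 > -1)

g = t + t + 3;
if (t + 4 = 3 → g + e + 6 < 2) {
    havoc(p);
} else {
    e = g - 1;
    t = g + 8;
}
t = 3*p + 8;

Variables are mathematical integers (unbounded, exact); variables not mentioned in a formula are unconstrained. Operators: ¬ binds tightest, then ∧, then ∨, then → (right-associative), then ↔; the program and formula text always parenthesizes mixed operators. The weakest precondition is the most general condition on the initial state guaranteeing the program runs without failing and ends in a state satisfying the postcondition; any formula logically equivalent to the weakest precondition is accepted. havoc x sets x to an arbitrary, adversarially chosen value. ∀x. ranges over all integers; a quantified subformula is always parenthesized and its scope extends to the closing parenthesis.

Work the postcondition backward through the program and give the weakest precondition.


Working backward. After the program, the postcondition (3*p = 0 ∨ 2*g - 3 ≥ -9) ∨ (p - p - 5 ≥ -7 → p - 5 > -1) must hold; in canonical form it is 3*p = 0 ∨ 2*g ≥ -6 ∨ p > 4.
Before t := 3*p + 8: 3*p = 0 ∨ 2*g ≥ -6 ∨ p > 4
Then branch requires ∀p_1. (3*p_1 = 0 ∨ 2*g ≥ -6 ∨ p_1 > 4); else branch requires 3*p = 0 ∨ 2*g ≥ -6 ∨ p > 4.
Before the if: ((t = -1 → e + g < -4) → (∀p_1. (3*p_1 = 0 ∨ 2*g ≥ -6 ∨ p_1 > 4))) ∧ ((¬(t = -1 → e + g < -4)) → (3*p = 0 ∨ 2*g ≥ -6 ∨ p > 4))
Before g := t + t + 3: ((t = -1 → e + 2*t < -7) → (∀p_1. (3*p_1 = 0 ∨ 4*t ≥ -12 ∨ p_1 > 4))) ∧ ((¬(t = -1 → e + 2*t < -7)) → (3*p = 0 ∨ 4*t ≥ -12 ∨ p > 4))
Answer: WP = ((t = -1 → e + 2*t < -7) → (∀p_1. (3*p_1 = 0 ∨ 4*t ≥ -12 ∨ p_1 > 4))) ∧ ((¬(t = -1 → e + 2*t < -7)) → (3*p = 0 ∨ 4*t ≥ -12 ∨ p > 4))


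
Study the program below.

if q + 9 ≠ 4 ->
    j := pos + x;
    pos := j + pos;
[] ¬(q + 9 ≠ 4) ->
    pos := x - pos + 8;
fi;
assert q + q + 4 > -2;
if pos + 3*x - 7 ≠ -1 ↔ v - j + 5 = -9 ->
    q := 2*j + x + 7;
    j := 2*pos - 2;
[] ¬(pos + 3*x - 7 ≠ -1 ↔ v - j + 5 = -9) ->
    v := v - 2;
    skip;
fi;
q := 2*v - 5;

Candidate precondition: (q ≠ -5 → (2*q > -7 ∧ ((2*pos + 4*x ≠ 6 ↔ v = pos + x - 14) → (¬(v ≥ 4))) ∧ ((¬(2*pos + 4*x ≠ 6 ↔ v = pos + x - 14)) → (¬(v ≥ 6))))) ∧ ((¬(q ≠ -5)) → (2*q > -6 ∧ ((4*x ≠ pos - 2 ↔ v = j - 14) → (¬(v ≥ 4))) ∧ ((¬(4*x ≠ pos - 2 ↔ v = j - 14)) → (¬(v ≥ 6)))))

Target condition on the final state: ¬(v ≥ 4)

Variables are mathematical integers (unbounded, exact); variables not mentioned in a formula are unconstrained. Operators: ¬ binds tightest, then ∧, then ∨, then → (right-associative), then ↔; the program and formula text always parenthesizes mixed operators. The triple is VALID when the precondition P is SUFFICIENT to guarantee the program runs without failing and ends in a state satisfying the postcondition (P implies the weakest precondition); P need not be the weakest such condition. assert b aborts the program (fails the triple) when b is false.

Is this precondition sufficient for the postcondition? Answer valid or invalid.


Working backward. After the program, ¬(v ≥ 4) must hold.
Before q := 2*v - 5: ¬(v ≥ 4)
Then branch requires ¬(v ≥ 4); else branch requires ¬(v ≥ 6).
Before the if: ((pos + 3*x ≠ 6 ↔ v = j - 14) → (¬(v ≥ 4))) ∧ ((¬(pos + 3*x ≠ 6 ↔ v = j - 14)) → (¬(v ≥ 6)))
Before assert q + q + 4 > -2: 2*q > -6 ∧ ((pos + 3*x ≠ 6 ↔ v = j - 14) → (¬(v ≥ 4))) ∧ ((¬(pos + 3*x ≠ 6 ↔ v = j - 14)) → (¬(v ≥ 6)))
Then branch requires 2*q > -6 ∧ ((2*pos + 4*x ≠ 6 ↔ v = pos + x - 14) → (¬(v ≥ 4))) ∧ ((¬(2*pos + 4*x ≠ 6 ↔ v = pos + x - 14)) → (¬(v ≥ 6))); else branch requires 2*q > -6 ∧ ((4*x ≠ pos - 2 ↔ v = j - 14) → (¬(v ≥ 4))) ∧ ((¬(4*x ≠ pos - 2 ↔ v = j - 14)) → (¬(v ≥ 6))).
Before the if: (q ≠ -5 → (2*q > -6 ∧ ((2*pos + 4*x ≠ 6 ↔ v = pos + x - 14) → (¬(v ≥ 4))) ∧ ((¬(2*pos + 4*x ≠ 6 ↔ v = pos + x - 14)) → (¬(v ≥ 6))))) ∧ ((¬(q ≠ -5)) → (2*q > -6 ∧ ((4*x ≠ pos - 2 ↔ v = j - 14) → (¬(v ≥ 4))) ∧ ((¬(4*x ≠ pos - 2 ↔ v = j - 14)) → (¬(v ≥ 6)))))
The weakest precondition is (q ≠ -5 → (2*q > -6 ∧ ((2*pos + 4*x ≠ 6 ↔ v = pos + x - 14) → (¬(v ≥ 4))) ∧ ((¬(2*pos + 4*x ≠ 6 ↔ v = pos + x - 14)) → (¬(v ≥ 6))))) ∧ ((¬(q ≠ -5)) → (2*q > -6 ∧ ((4*x ≠ pos - 2 ↔ v = j - 14) → (¬(v ≥ 4))) ∧ ((¬(4*x ≠ pos - 2 ↔ v = j - 14)) → (¬(v ≥ 6))))).
Check whether (q ≠ -5 → (2*q > -7 ∧ ((2*pos + 4*x ≠ 6 ↔ v = pos + x - 14) → (¬(v ≥ 4))) ∧ ((¬(2*pos + 4*x ≠ 6 ↔ v = pos + x - 14)) → (¬(v ≥ 6))))) ∧ ((¬(q ≠ -5)) → (2*q > -6 ∧ ((4*x ≠ pos - 2 ↔ v = j - 14) → (¬(v ≥ 4))) ∧ ((¬(4*x ≠ pos - 2 ↔ v = j - 14)) → (¬(v ≥ 6))))) implies it.
Countermodel: at the initial state j = 0, pos = 0, q = -3, v = -12, x = 2, the precondition holds but the weakest precondition fails.
Answer: invalid


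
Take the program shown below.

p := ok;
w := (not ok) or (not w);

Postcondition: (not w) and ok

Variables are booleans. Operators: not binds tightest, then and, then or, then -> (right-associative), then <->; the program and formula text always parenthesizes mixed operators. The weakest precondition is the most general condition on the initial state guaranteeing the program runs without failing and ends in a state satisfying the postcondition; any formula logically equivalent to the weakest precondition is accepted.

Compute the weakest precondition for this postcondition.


Working backward. After the program, (not w) and ok must hold.
Before w := (not ok) or (not w): (not ((not ok) or (not w))) and ok
Before p := ok: (not ((not ok) or (not w))) and ok
Answer: WP = (not ((not ok) or (not w))) and ok


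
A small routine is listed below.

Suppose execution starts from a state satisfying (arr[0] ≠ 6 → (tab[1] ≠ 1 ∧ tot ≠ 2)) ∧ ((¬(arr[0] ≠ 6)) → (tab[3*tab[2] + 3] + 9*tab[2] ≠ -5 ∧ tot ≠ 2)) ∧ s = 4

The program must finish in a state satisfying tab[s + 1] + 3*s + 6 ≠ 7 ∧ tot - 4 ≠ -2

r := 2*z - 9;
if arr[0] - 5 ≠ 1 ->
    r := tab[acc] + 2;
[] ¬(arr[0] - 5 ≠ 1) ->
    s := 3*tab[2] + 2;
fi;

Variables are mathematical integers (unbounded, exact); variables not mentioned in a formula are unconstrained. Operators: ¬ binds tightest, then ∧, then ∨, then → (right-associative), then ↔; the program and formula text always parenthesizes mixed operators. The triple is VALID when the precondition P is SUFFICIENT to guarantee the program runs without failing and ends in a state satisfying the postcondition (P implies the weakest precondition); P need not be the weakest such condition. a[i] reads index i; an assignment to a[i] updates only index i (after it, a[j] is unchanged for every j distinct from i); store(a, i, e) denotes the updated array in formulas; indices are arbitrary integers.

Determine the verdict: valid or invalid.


Working backward. After the program, the postcondition tab[s + 1] + 3*s + 6 ≠ 7 ∧ tot - 4 ≠ -2 must hold; in canonical form it is tab[s + 1] + 3*s ≠ 1 ∧ tot ≠ 2.
Then branch requires tab[s + 1] + 3*s ≠ 1 ∧ tot ≠ 2; else branch requires tab[3*tab[2] + 3] + 9*tab[2] ≠ -5 ∧ tot ≠ 2.
Before the if: (arr[0] ≠ 6 → (tab[s + 1] + 3*s ≠ 1 ∧ tot ≠ 2)) ∧ ((¬(arr[0] ≠ 6)) → (tab[3*tab[2] + 3] + 9*tab[2] ≠ -5 ∧ tot ≠ 2))
Before r := 2*z - 9: (arr[0] ≠ 6 → (tab[s + 1] + 3*s ≠ 1 ∧ tot ≠ 2)) ∧ ((¬(arr[0] ≠ 6)) → (tab[3*tab[2] + 3] + 9*tab[2] ≠ -5 ∧ tot ≠ 2))
The weakest precondition is (arr[0] ≠ 6 → (tab[s + 1] + 3*s ≠ 1 ∧ tot ≠ 2)) ∧ ((¬(arr[0] ≠ 6)) → (tab[3*tab[2] + 3] + 9*tab[2] ≠ -5 ∧ tot ≠ 2)).
Check whether (arr[0] ≠ 6 → (tab[1] ≠ 1 ∧ tot ≠ 2)) ∧ ((¬(arr[0] ≠ 6)) → (tab[3*tab[2] + 3] + 9*tab[2] ≠ -5 ∧ tot ≠ 2)) ∧ s = 4 implies it.
Countermodel: at the initial state arr = {[0] = 7, [1] = 7, [2] = 7, [5] = 7, [9] = 7, elsewhere 7}, s = 4, tab = {[0] = 2, [1] = 2, [2] = 2, [5] = -11, [9] = 2, elsewhere 2}, tot = 3, the precondition holds but the weakest precondition fails.
Answer: invalid


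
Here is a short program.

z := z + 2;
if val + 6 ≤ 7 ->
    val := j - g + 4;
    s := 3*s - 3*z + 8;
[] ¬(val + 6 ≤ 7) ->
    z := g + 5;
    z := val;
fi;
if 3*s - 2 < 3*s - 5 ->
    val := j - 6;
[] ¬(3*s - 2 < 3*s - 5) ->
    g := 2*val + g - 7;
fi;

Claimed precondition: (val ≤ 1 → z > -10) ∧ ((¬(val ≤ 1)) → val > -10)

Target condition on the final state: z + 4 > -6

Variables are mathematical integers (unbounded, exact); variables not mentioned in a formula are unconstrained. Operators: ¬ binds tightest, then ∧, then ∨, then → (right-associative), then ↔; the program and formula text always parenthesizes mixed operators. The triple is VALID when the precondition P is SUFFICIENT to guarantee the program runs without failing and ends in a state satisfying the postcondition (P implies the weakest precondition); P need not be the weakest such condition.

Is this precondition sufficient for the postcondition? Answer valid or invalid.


Working backward. After the program, the postcondition z + 4 > -6 must hold; in canonical form it is z > -10.
Then branch requires z > -10; else branch requires z > -10.
Before the if: z > -10
Then branch requires z > -10; else branch requires val > -10.
Before the if: (val ≤ 1 → z > -10) ∧ ((¬(val ≤ 1)) → val > -10)
Before z := z + 2: (val ≤ 1 → z > -12) ∧ ((¬(val ≤ 1)) → val > -10)
The weakest precondition is (val ≤ 1 → z > -12) ∧ ((¬(val ≤ 1)) → val > -10).
Check whether (val ≤ 1 → z > -10) ∧ ((¬(val ≤ 1)) → val > -10) implies it.
Every state satisfying the precondition satisfies the weakest precondition: the implication holds.
Answer: valid


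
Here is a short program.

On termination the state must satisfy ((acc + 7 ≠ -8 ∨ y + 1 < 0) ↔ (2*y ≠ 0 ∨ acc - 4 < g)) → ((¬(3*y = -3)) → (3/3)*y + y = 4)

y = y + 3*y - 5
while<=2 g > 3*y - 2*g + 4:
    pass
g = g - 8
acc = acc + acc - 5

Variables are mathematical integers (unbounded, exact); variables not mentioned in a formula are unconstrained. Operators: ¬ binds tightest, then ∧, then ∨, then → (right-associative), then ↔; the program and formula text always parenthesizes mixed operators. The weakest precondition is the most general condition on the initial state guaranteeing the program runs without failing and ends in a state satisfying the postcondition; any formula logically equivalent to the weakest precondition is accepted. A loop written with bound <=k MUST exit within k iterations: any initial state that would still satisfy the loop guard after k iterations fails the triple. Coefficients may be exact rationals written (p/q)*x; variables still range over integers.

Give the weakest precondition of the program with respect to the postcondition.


Working backward. After the program, the postcondition ((acc + 7 ≠ -8 ∨ y + 1 < 0) ↔ (2*y ≠ 0 ∨ acc - 4 < g)) → ((¬(3*y = -3)) → (3/3)*y + y = 4) must hold; in canonical form it is ((acc ≠ -15 ∨ y < -1) ↔ (2*y ≠ 0 ∨ acc < g + 4)) → ((¬(3*y = -3)) → 2*y = 4).
Before acc := acc + acc - 5: ((2*acc ≠ -10 ∨ y < -1) ↔ (2*y ≠ 0 ∨ 2*acc < g + 9)) → ((¬(3*y = -3)) → 2*y = 4)
Before g := g - 8: ((2*acc ≠ -10 ∨ y < -1) ↔ (2*y ≠ 0 ∨ 2*acc < g + 1)) → ((¬(3*y = -3)) → 2*y = 4)
Before the loop (bound <=2), unroll the exhaustion recursion (WP_0 = exit-now case; WP_j = one more guarded iteration, up to j = 2):
  WP_0: (¬(3*g > 3*y + 4)) ∧ (((2*acc ≠ -10 ∨ y < -1) ↔ (2*y ≠ 0 ∨ 2*acc < g + 1)) → ((¬(3*y = -3)) → 2*y = 4))
  WP_1: (3*g > 3*y + 4 → ((¬(3*g > 3*y + 4)) ∧ (((2*acc ≠ -10 ∨ y < -1) ↔ (2*y ≠ 0 ∨ 2*acc < g + 1)) → ((¬(3*y = -3)) → 2*y = 4)))) ∧ ((¬(3*g > 3*y + 4)) → (((2*acc ≠ -10 ∨ y < -1) ↔ (2*y ≠ 0 ∨ 2*acc < g + 1)) → ((¬(3*y = -3)) → 2*y = 4)))
  WP_2: (3*g > 3*y + 4 → ((3*g > 3*y + 4 → ((¬(3*g > 3*y + 4)) ∧ (((2*acc ≠ -10 ∨ y < -1) ↔ (2*y ≠ 0 ∨ 2*acc < g + 1)) → ((¬(3*y = -3)) → 2*y = 4)))) ∧ ((¬(3*g > 3*y + 4)) → (((2*acc ≠ -10 ∨ y < -1) ↔ (2*y ≠ 0 ∨ 2*acc < g + 1)) → ((¬(3*y = -3)) → 2*y = 4))))) ∧ ((¬(3*g > 3*y + 4)) → (((2*acc ≠ -10 ∨ y < -1) ↔ (2*y ≠ 0 ∨ 2*acc < g + 1)) → ((¬(3*y = -3)) → 2*y = 4)))
So before the loop: (3*g > 3*y + 4 → ((3*g > 3*y + 4 → ((¬(3*g > 3*y + 4)) ∧ (((2*acc ≠ -10 ∨ y < -1) ↔ (2*y ≠ 0 ∨ 2*acc < g + 1)) → ((¬(3*y = -3)) → 2*y = 4)))) ∧ ((¬(3*g > 3*y + 4)) → (((2*acc ≠ -10 ∨ y < -1) ↔ (2*y ≠ 0 ∨ 2*acc < g + 1)) → ((¬(3*y = -3)) → 2*y = 4))))) ∧ ((¬(3*g > 3*y + 4)) → (((2*acc ≠ -10 ∨ y < -1) ↔ (2*y ≠ 0 ∨ 2*acc < g + 1)) → ((¬(3*y = -3)) → 2*y = 4)))
Before y := y + 3*y - 5: (3*g > 12*y - 11 → ((3*g > 12*y - 11 → ((¬(3*g > 12*y - 11)) ∧ (((2*acc ≠ -10 ∨ 4*y < 4) ↔ (8*y ≠ 10 ∨ 2*acc < g + 1)) → ((¬(12*y = 12)) → 8*y = 14)))) ∧ ((¬(3*g > 12*y - 11)) → (((2*acc ≠ -10 ∨ 4*y < 4) ↔ (8*y ≠ 10 ∨ 2*acc < g + 1)) → ((¬(12*y = 12)) → 8*y = 14))))) ∧ ((¬(3*g > 12*y - 11)) → (((2*acc ≠ -10 ∨ 4*y < 4) ↔ (8*y ≠ 10 ∨ 2*acc < g + 1)) → ((¬(12*y = 12)) → 8*y = 14)))
Answer: WP = (3*g > 12*y - 11 → ((3*g > 12*y - 11 → ((¬(3*g > 12*y - 11)) ∧ (((2*acc ≠ -10 ∨ 4*y < 4) ↔ (8*y ≠ 10 ∨ 2*acc < g + 1)) → ((¬(12*y = 12)) → 8*y = 14)))) ∧ ((¬(3*g > 12*y - 11)) → (((2*acc ≠ -10 ∨ 4*y < 4) ↔ (8*y ≠ 10 ∨ 2*acc < g + 1)) → ((¬(12*y = 12)) → 8*y = 14))))) ∧ ((¬(3*g > 12*y - 11)) → (((2*acc ≠ -10 ∨ 4*y < 4) ↔ (8*y ≠ 10 ∨ 2*acc < g + 1)) → ((¬(12*y = 12)) → 8*y = 14)))


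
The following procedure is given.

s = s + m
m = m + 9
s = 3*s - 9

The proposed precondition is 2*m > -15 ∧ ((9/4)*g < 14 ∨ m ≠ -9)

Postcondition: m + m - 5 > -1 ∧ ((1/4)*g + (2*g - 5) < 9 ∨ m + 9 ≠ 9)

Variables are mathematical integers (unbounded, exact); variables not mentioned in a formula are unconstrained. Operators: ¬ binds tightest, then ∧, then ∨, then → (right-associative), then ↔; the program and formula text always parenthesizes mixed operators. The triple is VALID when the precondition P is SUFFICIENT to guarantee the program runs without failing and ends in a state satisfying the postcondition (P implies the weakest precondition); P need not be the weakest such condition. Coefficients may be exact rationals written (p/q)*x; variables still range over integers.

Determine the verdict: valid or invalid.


Working backward. After the program, the postcondition m + m - 5 > -1 ∧ ((1/4)*g + (2*g - 5) < 9 ∨ m + 9 ≠ 9) must hold; in canonical form it is 2*m > 4 ∧ ((9/4)*g < 14 ∨ m ≠ 0).
Before s := 3*s - 9: 2*m > 4 ∧ ((9/4)*g < 14 ∨ m ≠ 0)
Before m := m + 9: 2*m > -14 ∧ ((9/4)*g < 14 ∨ m ≠ -9)
Before s := s + m: 2*m > -14 ∧ ((9/4)*g < 14 ∨ m ≠ -9)
The weakest precondition is 2*m > -14 ∧ ((9/4)*g < 14 ∨ m ≠ -9).
Check whether 2*m > -15 ∧ ((9/4)*g < 14 ∨ m ≠ -9) implies it.
Countermodel: at the initial state g = 0, m = -7, the precondition holds but the weakest precondition fails.
Answer: invalid


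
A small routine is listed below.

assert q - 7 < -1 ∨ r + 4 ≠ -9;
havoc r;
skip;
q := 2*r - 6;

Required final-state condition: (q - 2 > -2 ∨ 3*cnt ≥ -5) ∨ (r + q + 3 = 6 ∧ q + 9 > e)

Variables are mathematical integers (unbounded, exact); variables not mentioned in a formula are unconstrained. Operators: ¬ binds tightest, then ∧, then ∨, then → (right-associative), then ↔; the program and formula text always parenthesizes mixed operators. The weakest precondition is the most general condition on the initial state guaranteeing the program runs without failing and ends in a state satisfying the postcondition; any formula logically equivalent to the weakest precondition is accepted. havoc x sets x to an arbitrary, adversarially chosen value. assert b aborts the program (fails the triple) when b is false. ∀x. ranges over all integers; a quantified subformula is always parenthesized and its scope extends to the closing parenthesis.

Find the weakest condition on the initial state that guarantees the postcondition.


Working backward. After the program, the postcondition (q - 2 > -2 ∨ 3*cnt ≥ -5) ∨ (r + q + 3 = 6 ∧ q + 9 > e) must hold; in canonical form it is q > 0 ∨ 3*cnt ≥ -5 ∨ (q + r = 3 ∧ q > e - 9).
Before q := 2*r - 6: 2*r > 6 ∨ 3*cnt ≥ -5 ∨ (3*r = 9 ∧ 2*r > e - 3)
Before skip: 2*r > 6 ∨ 3*cnt ≥ -5 ∨ (3*r = 9 ∧ 2*r > e - 3)
Before havoc r: ∀r_1. (2*r_1 > 6 ∨ 3*cnt ≥ -5 ∨ (3*r_1 = 9 ∧ 2*r_1 > e - 3))
Before assert q - 7 < -1 ∨ r + 4 ≠ -9: (q < 6 ∨ r ≠ -13) ∧ (∀r_1. (2*r_1 > 6 ∨ 3*cnt ≥ -5 ∨ (3*r_1 = 9 ∧ 2*r_1 > e - 3)))
Answer: WP = (q < 6 ∨ r ≠ -13) ∧ (∀r_1. (2*r_1 > 6 ∨ 3*cnt ≥ -5 ∨ (3*r_1 = 9 ∧ 2*r_1 > e - 3)))


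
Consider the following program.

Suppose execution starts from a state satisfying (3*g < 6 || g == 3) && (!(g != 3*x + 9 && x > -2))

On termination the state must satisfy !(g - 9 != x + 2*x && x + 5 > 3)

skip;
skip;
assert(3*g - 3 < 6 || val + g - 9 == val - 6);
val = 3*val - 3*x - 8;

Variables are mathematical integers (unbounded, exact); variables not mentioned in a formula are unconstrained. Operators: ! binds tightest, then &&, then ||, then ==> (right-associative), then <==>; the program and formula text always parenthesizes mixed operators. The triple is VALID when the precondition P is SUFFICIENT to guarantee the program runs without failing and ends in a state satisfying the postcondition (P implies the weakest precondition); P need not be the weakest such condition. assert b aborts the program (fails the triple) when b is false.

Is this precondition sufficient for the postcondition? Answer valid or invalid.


Working backward. After the program, the postcondition !(g - 9 != x + 2*x && x + 5 > 3) must hold; in canonical form it is !(g != 3*x + 9 && x > -2).
Before val := 3*val - 3*x - 8: !(g != 3*x + 9 && x > -2)
Before assert 3*g - 3 < 6 || val + g - 9 == val - 6: (3*g < 9 || g == 3) && (!(g != 3*x + 9 && x > -2))
Before skip: (3*g < 9 || g == 3) && (!(g != 3*x + 9 && x > -2))
Before skip: (3*g < 9 || g == 3) && (!(g != 3*x + 9 && x > -2))
The weakest precondition is (3*g < 9 || g == 3) && (!(g != 3*x + 9 && x > -2)).
Check whether (3*g < 6 || g == 3) && (!(g != 3*x + 9 && x > -2)) implies it.
Every state satisfying the precondition satisfies the weakest precondition: the implication holds.
Answer: valid


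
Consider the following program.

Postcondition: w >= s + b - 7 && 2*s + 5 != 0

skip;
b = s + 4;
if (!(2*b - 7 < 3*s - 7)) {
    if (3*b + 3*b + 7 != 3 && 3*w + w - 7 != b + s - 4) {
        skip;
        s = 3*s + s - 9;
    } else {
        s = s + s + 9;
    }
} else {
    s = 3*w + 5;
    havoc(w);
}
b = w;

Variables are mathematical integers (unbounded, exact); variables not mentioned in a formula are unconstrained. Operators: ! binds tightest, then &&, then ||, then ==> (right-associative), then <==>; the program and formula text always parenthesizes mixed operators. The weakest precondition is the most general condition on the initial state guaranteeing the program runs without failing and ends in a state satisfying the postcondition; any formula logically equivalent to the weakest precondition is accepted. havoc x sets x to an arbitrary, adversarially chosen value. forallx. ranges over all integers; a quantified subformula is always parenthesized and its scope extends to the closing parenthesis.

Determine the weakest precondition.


Working backward. After the program, the postcondition w >= s + b - 7 && 2*s + 5 != 0 must hold; in canonical form it is w >= b + s - 7 && 2*s != -5.
Before b := w: s <= 7 && 2*s != -5
Then branch requires ((6*b != -4 && 4*w != b + s + 3) ==> (4*s <= 16 && 8*s != 13)) && ((!(6*b != -4 && 4*w != b + s + 3)) ==> (2*s <= -2 && 4*s != -23)); else branch requires 3*w <= 2 && 6*w != -15.
Before the if: ((!(2*b < 3*s)) ==> (((6*b != -4 && 4*w != b + s + 3) ==> (4*s <= 16 && 8*s != 13)) && ((!(6*b != -4 && 4*w != b + s + 3)) ==> (2*s <= -2 && 4*s != -23)))) && (2*b < 3*s ==> (3*w <= 2 && 6*w != -15))
Before b := s + 4: ((!(s > 8)) ==> (((6*s != -28 && 4*w != 2*s + 7) ==> (4*s <= 16 && 8*s != 13)) && ((!(6*s != -28 && 4*w != 2*s + 7)) ==> (2*s <= -2 && 4*s != -23)))) && (s > 8 ==> (3*w <= 2 && 6*w != -15))
Before skip: ((!(s > 8)) ==> (((6*s != -28 && 4*w != 2*s + 7) ==> (4*s <= 16 && 8*s != 13)) && ((!(6*s != -28 && 4*w != 2*s + 7)) ==> (2*s <= -2 && 4*s != -23)))) && (s > 8 ==> (3*w <= 2 && 6*w != -15))
Answer: WP = ((!(s > 8)) ==> (((6*s != -28 && 4*w != 2*s + 7) ==> (4*s <= 16 && 8*s != 13)) && ((!(6*s != -28 && 4*w != 2*s + 7)) ==> (2*s <= -2 && 4*s != -23)))) && (s > 8 ==> (3*w <= 2 && 6*w != -15))
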